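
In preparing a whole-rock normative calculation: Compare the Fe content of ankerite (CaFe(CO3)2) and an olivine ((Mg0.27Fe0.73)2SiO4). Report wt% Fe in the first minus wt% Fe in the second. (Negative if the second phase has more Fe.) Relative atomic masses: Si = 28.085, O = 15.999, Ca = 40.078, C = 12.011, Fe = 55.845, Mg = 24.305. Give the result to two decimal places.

Fe in CaFe(CO3)2: molar mass 215.939 g/mol; 1×55.845 = 55.845 g → 25.86 wt%.
Fe in (Mg0.27Fe0.73)2SiO4: molar mass 186.739 g/mol; 1.46×55.845 = 81.534 g → 43.66 wt%.
Difference = 25.86 − 43.66 = -17.80 percentage points.

-17.80 percentage points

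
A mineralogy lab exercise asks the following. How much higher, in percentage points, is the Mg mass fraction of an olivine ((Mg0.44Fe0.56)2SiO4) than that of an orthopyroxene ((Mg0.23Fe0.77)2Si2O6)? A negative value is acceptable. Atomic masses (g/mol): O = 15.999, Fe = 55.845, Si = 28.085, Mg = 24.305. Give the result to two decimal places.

M((Mg0.44Fe0.56)2SiO4) = 176.016 g/mol, so wt% Mg = 21.388/176.016 × 100 = 12.15%.
M((Mg0.23Fe0.77)2Si2O6) = 249.346 g/mol, so wt% Mg = 11.180/249.346 × 100 = 4.48%.
12.15 − 4.48 = 7.67 pp.

7.67 percentage points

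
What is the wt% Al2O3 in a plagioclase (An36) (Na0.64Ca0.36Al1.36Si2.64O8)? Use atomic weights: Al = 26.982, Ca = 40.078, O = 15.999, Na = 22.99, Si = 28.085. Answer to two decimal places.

25.87 wt%

Formula mass = 267.974 g/mol.
1.36 Al → 0.6800 mol Al2O3 per formula unit; M(Al2O3) = 101.961, so Al2O3 mass = 69.333 g.
69.333/267.974 × 100 = 25.87 wt%.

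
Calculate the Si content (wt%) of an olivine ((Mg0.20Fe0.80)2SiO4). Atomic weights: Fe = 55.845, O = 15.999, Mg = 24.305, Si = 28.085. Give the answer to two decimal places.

14.69 wt%

Formula mass = 0.40·24.305 + 1.60·55.845 + 1·28.085 + 4·15.999 = 191.155 g/mol, of which 28.085 g is Si.
So Si makes up 28.085/191.155 = 0.1469 of the mass, i.e. 14.69%.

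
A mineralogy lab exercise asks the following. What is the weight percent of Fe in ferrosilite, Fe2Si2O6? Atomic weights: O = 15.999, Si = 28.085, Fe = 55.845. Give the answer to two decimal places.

Molar mass of Fe2Si2O6: 2*55.845 + 2*28.085 + 6*15.999 = 263.854 g/mol.
Mass of Fe per formula unit: 2 × 55.845 = 111.690 g.
Weight fraction Fe = 111.690 / 263.854 = 0.4233.

42.33 mass %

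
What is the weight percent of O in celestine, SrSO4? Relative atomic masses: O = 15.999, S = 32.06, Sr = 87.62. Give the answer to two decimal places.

34.84 mass %

Molar mass of SrSO4: 1·87.62 + 1·32.06 + 4·15.999 = 183.676 g/mol.
Mass of O per formula unit: 4 × 15.999 = 63.996 g.
Weight fraction O = 63.996 / 183.676 = 0.3484.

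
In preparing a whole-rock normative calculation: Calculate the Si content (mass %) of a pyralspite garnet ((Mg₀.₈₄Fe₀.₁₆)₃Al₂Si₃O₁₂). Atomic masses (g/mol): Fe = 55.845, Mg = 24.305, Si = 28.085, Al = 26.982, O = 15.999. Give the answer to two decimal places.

20.14 mass %

M((Mg₀.₈₄Fe₀.₁₆)₃Al₂Si₃O₁₂) = 418.261 g/mol.
Si contributes 3 × 28.085 = 84.255 g per mole.
84.255/418.261 = 0.2014 → 20.14%.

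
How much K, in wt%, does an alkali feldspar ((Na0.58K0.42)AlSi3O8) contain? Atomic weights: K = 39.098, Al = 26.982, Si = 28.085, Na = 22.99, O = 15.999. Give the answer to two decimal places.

6.10 wt%

M((Na0.58K0.42)AlSi3O8) = 268.984 g/mol.
K contributes 0.42 × 39.098 = 16.421 g per mole.
16.421/268.984 = 0.0610 → 6.10%.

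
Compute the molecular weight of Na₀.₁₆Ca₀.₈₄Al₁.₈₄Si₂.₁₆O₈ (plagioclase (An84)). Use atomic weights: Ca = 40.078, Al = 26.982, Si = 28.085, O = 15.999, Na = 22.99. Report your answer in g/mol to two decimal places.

M = 0.16*22.99 + 0.84*40.078 + 1.84*26.982 + 2.16*28.085 + 8*15.999

275.65 g/mol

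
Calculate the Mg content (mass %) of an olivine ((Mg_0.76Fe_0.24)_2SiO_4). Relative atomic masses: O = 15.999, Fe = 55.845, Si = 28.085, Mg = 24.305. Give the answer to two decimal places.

Molar mass of (Mg_0.76Fe_0.24)_2SiO_4: 1.52×24.305 + 0.48×55.845 + 1×28.085 + 4×15.999 = 155.830 g/mol.
Mass of Mg per formula unit: 1.52 × 24.305 = 36.944 g.
Weight fraction Mg = 36.944 / 155.830 = 0.2371.

23.71 mass %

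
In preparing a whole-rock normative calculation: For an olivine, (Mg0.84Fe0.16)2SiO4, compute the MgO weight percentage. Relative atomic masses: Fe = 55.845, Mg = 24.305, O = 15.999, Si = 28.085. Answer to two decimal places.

44.91 wt%

Molar mass of (Mg0.84Fe0.16)2SiO4 = 1.68·24.305 + 0.32·55.845 + 1·28.085 + 4·15.999 = 150.784 g/mol.
Each formula unit contains 1.68 Mg, equivalent to 1.68/1 = 1.6800 mol MgO.
M(MgO) = 1×24.305 + 1×15.999 = 40.304 g/mol.
Mass of MgO per formula unit = 1.6800 × 40.304 = 67.711 g.
MgO wt% = 67.711 / 150.784 × 100 = 44.91%.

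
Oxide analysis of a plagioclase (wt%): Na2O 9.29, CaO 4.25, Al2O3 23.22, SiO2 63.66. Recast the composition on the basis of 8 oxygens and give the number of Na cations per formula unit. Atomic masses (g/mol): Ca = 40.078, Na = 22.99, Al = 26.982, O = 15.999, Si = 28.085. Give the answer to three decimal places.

9.29 wt% Na2O ÷ 61.979 g/mol = 0.14989 mol, giving 0.29978 Na and 0.14989 O.
4.25 wt% CaO ÷ 56.077 g/mol = 0.07579 mol, giving 0.07579 Ca and 0.07579 O.
23.22 wt% Al2O3 ÷ 101.961 g/mol = 0.22773 mol, giving 0.45546 Al and 0.68319 O.
63.66 wt% SiO2 ÷ 60.083 g/mol = 1.05953 mol, giving 1.05953 Si and 2.11906 O.
Oxygen sums to 3.02793; scaling by 8/3.02793 = 2.64207 puts the formula on 8 O.
Na: 0.29978 × 2.64207 = 0.792 atoms per formula unit.

0.792 Na apfu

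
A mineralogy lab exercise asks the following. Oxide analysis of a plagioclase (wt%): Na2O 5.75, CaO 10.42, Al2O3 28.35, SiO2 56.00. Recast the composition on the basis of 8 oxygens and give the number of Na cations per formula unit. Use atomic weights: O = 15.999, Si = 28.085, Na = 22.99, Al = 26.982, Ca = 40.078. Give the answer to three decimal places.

Na2O (M=61.979): mol = 0.09277; Na = 0.18554, O = 0.09277.
CaO (M=56.077): mol = 0.18582; Ca = 0.18582, O = 0.18582.
Al2O3 (M=101.961): mol = 0.27805; Al = 0.55610, O = 0.83415.
SiO2 (M=60.083): mol = 0.93204; Si = 0.93204, O = 1.86408.
ΣO = 2.97682; factor = 8/ΣO = 2.68743.
Na apfu = 0.18554 × 2.68743 = 0.499.

0.499 Na apfu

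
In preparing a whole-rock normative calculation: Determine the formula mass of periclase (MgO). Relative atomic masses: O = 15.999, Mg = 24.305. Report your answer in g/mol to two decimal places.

40.30 g/mol

M = 1*24.305 + 1*15.999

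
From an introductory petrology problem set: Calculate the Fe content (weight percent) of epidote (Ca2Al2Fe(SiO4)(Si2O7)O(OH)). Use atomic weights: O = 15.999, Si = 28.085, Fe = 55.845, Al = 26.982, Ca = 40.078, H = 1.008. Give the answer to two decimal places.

11.56 weight percent

Formula mass = 2*40.078 + 2*26.982 + 1*55.845 + 3*28.085 + 13*15.999 + 1*1.008 = 483.215 g/mol, of which 55.845 g is Fe.
So Fe makes up 55.845/483.215 = 0.1156 of the mass, i.e. 11.56%.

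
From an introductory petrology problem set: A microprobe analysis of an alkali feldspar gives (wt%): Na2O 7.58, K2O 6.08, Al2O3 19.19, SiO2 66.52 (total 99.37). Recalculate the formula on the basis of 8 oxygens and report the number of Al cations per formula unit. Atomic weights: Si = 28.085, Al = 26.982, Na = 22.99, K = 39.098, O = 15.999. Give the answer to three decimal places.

1.015 Al apfu

Na2O: 7.58/61.979 = 0.12230 mol → 0.24460 mol Na, 0.12230 mol O.
K2O: 6.08/94.195 = 0.06455 mol → 0.12910 mol K, 0.06455 mol O.
Al2O3: 19.19/101.961 = 0.18821 mol → 0.37642 mol Al, 0.56463 mol O.
SiO2: 66.52/60.083 = 1.10714 mol → 1.10714 mol Si, 2.21428 mol O.
Total oxygen = 2.96576 mol. Normalization factor = 8/2.96576 = 2.69745.
Al per 8 O = 0.37642 × 2.69745 = 1.015.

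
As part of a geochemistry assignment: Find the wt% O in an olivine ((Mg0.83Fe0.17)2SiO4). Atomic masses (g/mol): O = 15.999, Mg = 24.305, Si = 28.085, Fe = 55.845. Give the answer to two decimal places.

42.27 weight percent

Molar mass of (Mg0.83Fe0.17)2SiO4: 1.66*24.305 + 0.34*55.845 + 1*28.085 + 4*15.999 = 151.415 g/mol.
Mass of O per formula unit: 4 × 15.999 = 63.996 g.
Weight fraction O = 63.996 / 151.415 = 0.4227.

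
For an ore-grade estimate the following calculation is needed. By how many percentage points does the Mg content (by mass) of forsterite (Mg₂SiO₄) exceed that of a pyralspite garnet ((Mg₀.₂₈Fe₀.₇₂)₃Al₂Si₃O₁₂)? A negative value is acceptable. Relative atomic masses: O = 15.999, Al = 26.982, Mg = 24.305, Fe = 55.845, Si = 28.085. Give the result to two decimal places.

30.22 percentage points

Mg in Mg₂SiO₄: molar mass 140.691 g/mol; 2×24.305 = 48.610 g → 34.55 wt%.
Mg in (Mg₀.₂₈Fe₀.₇₂)₃Al₂Si₃O₁₂: molar mass 471.248 g/mol; 0.84×24.305 = 20.416 g → 4.33 wt%.
Difference = 34.55 − 4.33 = 30.22 percentage points.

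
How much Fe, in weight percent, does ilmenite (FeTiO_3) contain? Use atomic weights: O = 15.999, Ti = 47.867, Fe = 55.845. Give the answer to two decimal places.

Formula mass = 1*55.845 + 1*47.867 + 3*15.999 = 151.709 g/mol, of which 55.845 g is Fe.
So Fe makes up 55.845/151.709 = 0.3681 of the mass, i.e. 36.81%.

36.81 weight percent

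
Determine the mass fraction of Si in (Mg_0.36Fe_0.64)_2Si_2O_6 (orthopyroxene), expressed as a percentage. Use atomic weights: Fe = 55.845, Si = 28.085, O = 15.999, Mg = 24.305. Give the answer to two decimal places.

M((Mg_0.36Fe_0.64)_2Si_2O_6) = 241.145 g/mol.
Si contributes 2 × 28.085 = 56.170 g per mole.
56.170/241.145 = 0.2329 → 23.29%.

23.29 mass %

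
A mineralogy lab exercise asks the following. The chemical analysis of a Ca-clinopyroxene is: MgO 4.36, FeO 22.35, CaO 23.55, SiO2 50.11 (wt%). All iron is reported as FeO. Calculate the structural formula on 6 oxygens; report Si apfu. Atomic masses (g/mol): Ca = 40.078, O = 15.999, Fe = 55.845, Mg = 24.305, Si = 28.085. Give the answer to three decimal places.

MgO (M=40.304): mol = 0.10818; Mg = 0.10818, O = 0.10818.
FeO (M=71.844): mol = 0.31109; Fe = 0.31109, O = 0.31109.
CaO (M=56.077): mol = 0.41996; Ca = 0.41996, O = 0.41996.
SiO2 (M=60.083): mol = 0.83401; Si = 0.83401, O = 1.66802.
ΣO = 2.50725; factor = 6/ΣO = 2.39306.
Si apfu = 0.83401 × 2.39306 = 1.996.

1.996 Si apfu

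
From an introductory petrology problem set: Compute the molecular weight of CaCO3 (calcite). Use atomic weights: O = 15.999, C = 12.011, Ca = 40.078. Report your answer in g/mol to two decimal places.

100.09 g/mol

M = 1(40.078) + 1(12.011) + 3(15.999)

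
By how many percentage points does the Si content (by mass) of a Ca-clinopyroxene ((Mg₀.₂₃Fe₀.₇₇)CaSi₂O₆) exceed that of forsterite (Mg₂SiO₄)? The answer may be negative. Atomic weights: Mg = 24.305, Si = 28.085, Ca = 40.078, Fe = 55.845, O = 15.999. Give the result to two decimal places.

Si in (Mg₀.₂₃Fe₀.₇₇)CaSi₂O₆: molar mass 240.833 g/mol; 2×28.085 = 56.170 g → 23.32 wt%.
Si in Mg₂SiO₄: molar mass 140.691 g/mol; 1×28.085 = 28.085 g → 19.96 wt%.
Difference = 23.32 − 19.96 = 3.36 percentage points.

3.36 percentage points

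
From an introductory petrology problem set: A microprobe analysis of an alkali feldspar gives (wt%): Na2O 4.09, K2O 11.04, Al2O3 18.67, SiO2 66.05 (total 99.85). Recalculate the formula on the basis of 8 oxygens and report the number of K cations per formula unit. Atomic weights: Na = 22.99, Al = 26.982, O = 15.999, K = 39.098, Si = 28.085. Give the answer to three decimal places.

0.640 K apfu

4.09 wt% Na2O ÷ 61.979 g/mol = 0.06599 mol, giving 0.13198 Na and 0.06599 O.
11.04 wt% K2O ÷ 94.195 g/mol = 0.11720 mol, giving 0.23440 K and 0.11720 O.
18.67 wt% Al2O3 ÷ 101.961 g/mol = 0.18311 mol, giving 0.36622 Al and 0.54933 O.
66.05 wt% SiO2 ÷ 60.083 g/mol = 1.09931 mol, giving 1.09931 Si and 2.19862 O.
Oxygen sums to 2.93114; scaling by 8/2.93114 = 2.72931 puts the formula on 8 O.
K: 0.23440 × 2.72931 = 0.640 atoms per formula unit.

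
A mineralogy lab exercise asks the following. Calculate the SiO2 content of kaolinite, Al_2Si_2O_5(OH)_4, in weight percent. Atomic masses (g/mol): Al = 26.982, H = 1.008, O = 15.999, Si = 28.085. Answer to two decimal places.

46.55 wt%

Molar mass of Al_2Si_2O_5(OH)_4 = 2·26.982 + 2·28.085 + 9·15.999 + 4·1.008 = 258.157 g/mol.
Each formula unit contains 2 Si, equivalent to 2/1 = 2.0000 mol SiO2.
M(SiO2) = 1×28.085 + 2×15.999 = 60.083 g/mol.
Mass of SiO2 per formula unit = 2.0000 × 60.083 = 120.166 g.
SiO2 wt% = 120.166 / 258.157 × 100 = 46.55%.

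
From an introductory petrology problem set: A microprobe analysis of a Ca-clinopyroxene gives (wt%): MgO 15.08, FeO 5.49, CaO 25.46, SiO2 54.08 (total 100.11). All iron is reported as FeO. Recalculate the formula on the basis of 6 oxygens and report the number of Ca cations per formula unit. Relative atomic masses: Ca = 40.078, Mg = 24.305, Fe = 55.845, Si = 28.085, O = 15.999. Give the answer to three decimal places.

MgO (M=40.304): mol = 0.37416; Mg = 0.37416, O = 0.37416.
FeO (M=71.844): mol = 0.07642; Fe = 0.07642, O = 0.07642.
CaO (M=56.077): mol = 0.45402; Ca = 0.45402, O = 0.45402.
SiO2 (M=60.083): mol = 0.90009; Si = 0.90009, O = 1.80018.
ΣO = 2.70478; factor = 6/ΣO = 2.21830.
Ca apfu = 0.45402 × 2.21830 = 1.007.

1.007 Ca apfu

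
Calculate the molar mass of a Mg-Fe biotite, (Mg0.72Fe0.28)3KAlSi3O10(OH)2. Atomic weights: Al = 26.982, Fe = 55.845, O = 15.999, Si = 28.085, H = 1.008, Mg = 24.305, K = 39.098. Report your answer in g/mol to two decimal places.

M = 2.16(24.305) + 0.84(55.845) + 1(39.098) + 1(26.982) + 3(28.085) + 12(15.999) + 2(1.008)

443.75 g/mol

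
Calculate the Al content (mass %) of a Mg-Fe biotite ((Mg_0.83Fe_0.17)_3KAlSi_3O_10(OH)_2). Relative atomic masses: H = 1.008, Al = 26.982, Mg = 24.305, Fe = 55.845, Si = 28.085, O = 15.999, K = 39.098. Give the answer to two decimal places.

Molar mass of (Mg_0.83Fe_0.17)_3KAlSi_3O_10(OH)_2: 2.49·24.305 + 0.51·55.845 + 1·39.098 + 1·26.982 + 3·28.085 + 12·15.999 + 2·1.008 = 433.339 g/mol.
Mass of Al per formula unit: 1 × 26.982 = 26.982 g.
Weight fraction Al = 26.982 / 433.339 = 0.0623.

6.23 mass %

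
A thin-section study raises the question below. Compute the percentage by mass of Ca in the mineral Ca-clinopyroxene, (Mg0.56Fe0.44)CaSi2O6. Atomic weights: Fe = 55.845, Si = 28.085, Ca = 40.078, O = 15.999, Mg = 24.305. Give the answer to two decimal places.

17.39 mass %

Molar mass of (Mg0.56Fe0.44)CaSi2O6: 0.56·24.305 + 0.44·55.845 + 1·40.078 + 2·28.085 + 6·15.999 = 230.425 g/mol.
Mass of Ca per formula unit: 1 × 40.078 = 40.078 g.
Weight fraction Ca = 40.078 / 230.425 = 0.1739.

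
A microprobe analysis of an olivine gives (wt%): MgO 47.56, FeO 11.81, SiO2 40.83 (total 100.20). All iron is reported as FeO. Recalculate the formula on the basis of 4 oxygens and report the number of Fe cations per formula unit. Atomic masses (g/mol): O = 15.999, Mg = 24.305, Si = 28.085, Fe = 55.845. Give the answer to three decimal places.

0.243 Fe apfu

MgO (M=40.304): mol = 1.18003; Mg = 1.18003, O = 1.18003.
FeO (M=71.844): mol = 0.16438; Fe = 0.16438, O = 0.16438.
SiO2 (M=60.083): mol = 0.67956; Si = 0.67956, O = 1.35912.
ΣO = 2.70353; factor = 4/ΣO = 1.47955.
Fe apfu = 0.16438 × 1.47955 = 0.243.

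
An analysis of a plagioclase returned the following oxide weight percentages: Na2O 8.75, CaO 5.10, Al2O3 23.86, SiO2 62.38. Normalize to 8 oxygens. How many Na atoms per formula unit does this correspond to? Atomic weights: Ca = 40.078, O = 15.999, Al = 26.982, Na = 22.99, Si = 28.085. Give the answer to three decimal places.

Na2O: 8.75/61.979 = 0.14118 mol → 0.28236 mol Na, 0.14118 mol O.
CaO: 5.10/56.077 = 0.09095 mol → 0.09095 mol Ca, 0.09095 mol O.
Al2O3: 23.86/101.961 = 0.23401 mol → 0.46802 mol Al, 0.70203 mol O.
SiO2: 62.38/60.083 = 1.03823 mol → 1.03823 mol Si, 2.07646 mol O.
Total oxygen = 3.01062 mol. Normalization factor = 8/3.01062 = 2.65726.
Na per 8 O = 0.28236 × 2.65726 = 0.750.

0.750 Na apfu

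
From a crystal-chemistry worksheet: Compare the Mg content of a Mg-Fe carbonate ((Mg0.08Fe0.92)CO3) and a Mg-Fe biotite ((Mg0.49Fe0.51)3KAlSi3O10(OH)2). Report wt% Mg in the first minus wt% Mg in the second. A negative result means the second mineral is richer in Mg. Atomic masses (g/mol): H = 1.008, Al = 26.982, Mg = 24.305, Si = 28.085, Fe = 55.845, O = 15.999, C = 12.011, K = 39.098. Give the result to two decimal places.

Mg in (Mg0.08Fe0.92)CO3: molar mass 113.330 g/mol; 0.08×24.305 = 1.944 g → 1.72 wt%.
Mg in (Mg0.49Fe0.51)3KAlSi3O10(OH)2: molar mass 465.510 g/mol; 1.47×24.305 = 35.728 g → 7.68 wt%.
Difference = 1.72 − 7.68 = -5.96 percentage points.

-5.96 percentage points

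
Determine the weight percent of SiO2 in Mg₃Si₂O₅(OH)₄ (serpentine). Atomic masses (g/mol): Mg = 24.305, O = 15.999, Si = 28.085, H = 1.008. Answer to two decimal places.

43.36 wt%

Formula mass = 277.108 g/mol.
2 Si → 2.0000 mol SiO2 per formula unit; M(SiO2) = 60.083, so SiO2 mass = 120.166 g.
120.166/277.108 × 100 = 43.36 wt%.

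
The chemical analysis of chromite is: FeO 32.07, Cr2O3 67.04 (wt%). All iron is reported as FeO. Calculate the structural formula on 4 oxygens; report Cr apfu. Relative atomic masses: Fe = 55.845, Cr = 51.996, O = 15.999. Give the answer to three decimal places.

32.07 wt% FeO ÷ 71.844 g/mol = 0.44638 mol, giving 0.44638 Fe and 0.44638 O.
67.04 wt% Cr2O3 ÷ 151.989 g/mol = 0.44108 mol, giving 0.88216 Cr and 1.32324 O.
Oxygen sums to 1.76962; scaling by 4/1.76962 = 2.26037 puts the formula on 4 O.
Cr: 0.88216 × 2.26037 = 1.994 atoms per formula unit.

1.994 Cr apfu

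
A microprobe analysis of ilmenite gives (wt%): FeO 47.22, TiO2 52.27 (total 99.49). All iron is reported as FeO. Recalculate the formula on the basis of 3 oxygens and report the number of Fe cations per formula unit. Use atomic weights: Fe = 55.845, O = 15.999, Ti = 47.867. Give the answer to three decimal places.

47.22 wt% FeO ÷ 71.844 g/mol = 0.65726 mol, giving 0.65726 Fe and 0.65726 O.
52.27 wt% TiO2 ÷ 79.865 g/mol = 0.65448 mol, giving 0.65448 Ti and 1.30896 O.
Oxygen sums to 1.96622; scaling by 3/1.96622 = 1.52577 puts the formula on 3 O.
Fe: 0.65726 × 1.52577 = 1.003 atoms per formula unit.

1.003 Fe apfu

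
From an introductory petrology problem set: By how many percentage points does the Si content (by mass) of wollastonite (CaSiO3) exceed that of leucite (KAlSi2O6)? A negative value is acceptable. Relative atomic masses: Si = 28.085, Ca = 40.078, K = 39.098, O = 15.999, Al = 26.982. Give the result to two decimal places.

M(CaSiO3) = 116.160 g/mol, so wt% Si = 28.085/116.160 × 100 = 24.18%.
M(KAlSi2O6) = 218.244 g/mol, so wt% Si = 56.170/218.244 × 100 = 25.74%.
24.18 − 25.74 = -1.56 pp.

-1.56 percentage points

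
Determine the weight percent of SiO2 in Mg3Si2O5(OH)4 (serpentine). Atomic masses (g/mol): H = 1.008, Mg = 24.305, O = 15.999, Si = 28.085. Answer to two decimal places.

43.36 wt%

Molar mass of Mg3Si2O5(OH)4 = 3×24.305 + 2×28.085 + 9×15.999 + 4×1.008 = 277.108 g/mol.
Each formula unit contains 2 Si, equivalent to 2/1 = 2.0000 mol SiO2.
M(SiO2) = 1×28.085 + 2×15.999 = 60.083 g/mol.
Mass of SiO2 per formula unit = 2.0000 × 60.083 = 120.166 g.
SiO2 wt% = 120.166 / 277.108 × 100 = 43.36%.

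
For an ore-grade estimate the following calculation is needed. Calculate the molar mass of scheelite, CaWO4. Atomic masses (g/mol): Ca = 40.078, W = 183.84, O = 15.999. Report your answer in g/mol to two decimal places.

The formula mass is the sum 1*40.078 + 1*183.84 + 4*15.999.

287.91 g/mol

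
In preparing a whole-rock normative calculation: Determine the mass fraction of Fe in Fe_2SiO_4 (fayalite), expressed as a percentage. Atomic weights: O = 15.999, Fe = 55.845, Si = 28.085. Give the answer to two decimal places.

M(Fe_2SiO_4) = 203.771 g/mol.
Fe contributes 2 × 55.845 = 111.690 g per mole.
111.690/203.771 = 0.5481 → 54.81%.

54.81 wt%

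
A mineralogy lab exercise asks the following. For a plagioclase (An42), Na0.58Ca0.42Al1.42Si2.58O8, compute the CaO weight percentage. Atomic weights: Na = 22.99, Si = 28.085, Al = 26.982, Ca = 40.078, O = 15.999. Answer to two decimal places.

Formula mass = 268.933 g/mol.
0.42 Ca → 0.4200 mol CaO per formula unit; M(CaO) = 56.077, so CaO mass = 23.552 g.
23.552/268.933 × 100 = 8.76 wt%.

8.76 wt%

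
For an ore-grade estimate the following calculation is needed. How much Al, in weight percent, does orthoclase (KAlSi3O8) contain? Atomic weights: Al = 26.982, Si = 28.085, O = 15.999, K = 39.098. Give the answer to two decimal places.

M(KAlSi3O8) = 278.327 g/mol.
Al contributes 1 × 26.982 = 26.982 g per mole.
26.982/278.327 = 0.0969 → 9.69%.

9.69 weight percent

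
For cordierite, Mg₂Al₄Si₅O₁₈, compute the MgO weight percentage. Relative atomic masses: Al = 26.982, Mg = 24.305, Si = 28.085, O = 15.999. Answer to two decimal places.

Formula mass = 584.945 g/mol.
2 Mg → 2.0000 mol MgO per formula unit; M(MgO) = 40.304, so MgO mass = 80.608 g.
80.608/584.945 × 100 = 13.78 wt%.

13.78 wt%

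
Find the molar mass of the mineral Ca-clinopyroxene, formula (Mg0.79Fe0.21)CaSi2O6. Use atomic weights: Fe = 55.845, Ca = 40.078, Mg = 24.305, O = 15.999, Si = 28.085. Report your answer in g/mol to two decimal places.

The formula mass is the sum 0.79(24.305) + 0.21(55.845) + 1(40.078) + 2(28.085) + 6(15.999).

223.17 g/mol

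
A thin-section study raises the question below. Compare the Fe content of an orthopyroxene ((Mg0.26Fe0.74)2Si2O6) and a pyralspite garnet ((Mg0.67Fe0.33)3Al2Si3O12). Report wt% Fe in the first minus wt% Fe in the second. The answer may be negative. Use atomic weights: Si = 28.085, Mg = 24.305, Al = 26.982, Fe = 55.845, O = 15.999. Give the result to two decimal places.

20.67 percentage points

Fe in (Mg0.26Fe0.74)2Si2O6: molar mass 247.453 g/mol; 1.48×55.845 = 82.651 g → 33.40 wt%.
Fe in (Mg0.67Fe0.33)3Al2Si3O12: molar mass 434.347 g/mol; 0.99×55.845 = 55.287 g → 12.73 wt%.
Difference = 33.40 − 12.73 = 20.67 percentage points.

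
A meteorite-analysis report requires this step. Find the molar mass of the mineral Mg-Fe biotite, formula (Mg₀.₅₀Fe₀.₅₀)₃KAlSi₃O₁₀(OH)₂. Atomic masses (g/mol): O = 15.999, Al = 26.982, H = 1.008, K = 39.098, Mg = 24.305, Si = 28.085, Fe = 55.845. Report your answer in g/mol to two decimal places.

464.56 g/mol

Mg: 1.50 × 24.305 = 36.4575
Fe: 1.50 × 55.845 = 83.7675
K: 1 × 39.098 = 39.0980
Al: 1 × 26.982 = 26.9820
Si: 3 × 28.085 = 84.2550
O: 12 × 15.999 = 191.9880
H: 2 × 1.008 = 2.0160
Summing the contributions gives the formula mass.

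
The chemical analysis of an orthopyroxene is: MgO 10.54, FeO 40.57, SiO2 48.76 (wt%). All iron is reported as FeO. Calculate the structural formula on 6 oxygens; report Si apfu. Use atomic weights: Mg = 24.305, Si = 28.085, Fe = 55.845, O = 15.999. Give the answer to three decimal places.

MgO: 10.54/40.304 = 0.26151 mol → 0.26151 mol Mg, 0.26151 mol O.
FeO: 40.57/71.844 = 0.56470 mol → 0.56470 mol Fe, 0.56470 mol O.
SiO2: 48.76/60.083 = 0.81154 mol → 0.81154 mol Si, 1.62308 mol O.
Total oxygen = 2.44929 mol. Normalization factor = 6/2.44929 = 2.44969.
Si per 6 O = 0.81154 × 2.44969 = 1.988.

1.988 Si apfu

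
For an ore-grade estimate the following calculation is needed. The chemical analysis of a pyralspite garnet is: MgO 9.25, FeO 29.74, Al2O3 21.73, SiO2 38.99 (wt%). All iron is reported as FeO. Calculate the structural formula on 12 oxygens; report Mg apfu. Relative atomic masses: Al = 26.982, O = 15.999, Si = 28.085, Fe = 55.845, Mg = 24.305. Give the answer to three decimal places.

1.067 Mg apfu

MgO (M=40.304): mol = 0.22951; Mg = 0.22951, O = 0.22951.
FeO (M=71.844): mol = 0.41395; Fe = 0.41395, O = 0.41395.
Al2O3 (M=101.961): mol = 0.21312; Al = 0.42624, O = 0.63936.
SiO2 (M=60.083): mol = 0.64894; Si = 0.64894, O = 1.29788.
ΣO = 2.58070; factor = 12/ΣO = 4.64990.
Mg apfu = 0.22951 × 4.64990 = 1.067.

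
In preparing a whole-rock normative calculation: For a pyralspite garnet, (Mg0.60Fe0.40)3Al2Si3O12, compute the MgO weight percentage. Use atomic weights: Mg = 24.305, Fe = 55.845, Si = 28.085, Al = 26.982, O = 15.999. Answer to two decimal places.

16.45 wt%

Molar mass of (Mg0.60Fe0.40)3Al2Si3O12 = 1.80·24.305 + 1.20·55.845 + 2·26.982 + 3·28.085 + 12·15.999 = 440.970 g/mol.
Each formula unit contains 1.80 Mg, equivalent to 1.80/1 = 1.8000 mol MgO.
M(MgO) = 1×24.305 + 1×15.999 = 40.304 g/mol.
Mass of MgO per formula unit = 1.8000 × 40.304 = 72.547 g.
MgO wt% = 72.547 / 440.970 × 100 = 16.45%.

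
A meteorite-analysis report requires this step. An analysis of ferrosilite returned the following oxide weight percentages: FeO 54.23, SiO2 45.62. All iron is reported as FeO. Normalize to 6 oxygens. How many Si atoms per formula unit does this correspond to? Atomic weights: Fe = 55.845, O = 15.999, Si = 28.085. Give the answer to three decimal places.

FeO: 54.23/71.844 = 0.75483 mol → 0.75483 mol Fe, 0.75483 mol O.
SiO2: 45.62/60.083 = 0.75928 mol → 0.75928 mol Si, 1.51856 mol O.
Total oxygen = 2.27339 mol. Normalization factor = 6/2.27339 = 2.63923.
Si per 6 O = 0.75928 × 2.63923 = 2.004.

2.004 Si apfu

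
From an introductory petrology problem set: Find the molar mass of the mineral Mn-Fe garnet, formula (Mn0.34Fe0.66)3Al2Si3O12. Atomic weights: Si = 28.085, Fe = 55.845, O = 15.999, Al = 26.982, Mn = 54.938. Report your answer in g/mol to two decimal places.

496.82 g/mol

The formula mass is the sum 1.02·54.938 + 1.98·55.845 + 2·26.982 + 3·28.085 + 12·15.999.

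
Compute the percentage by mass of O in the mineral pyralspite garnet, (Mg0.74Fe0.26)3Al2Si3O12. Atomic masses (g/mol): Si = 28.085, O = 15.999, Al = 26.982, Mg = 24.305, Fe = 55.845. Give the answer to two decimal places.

Molar mass of (Mg0.74Fe0.26)3Al2Si3O12: 2.22×24.305 + 0.78×55.845 + 2×26.982 + 3×28.085 + 12×15.999 = 427.723 g/mol.
Mass of O per formula unit: 12 × 15.999 = 191.988 g.
Weight fraction O = 191.988 / 427.723 = 0.4489.

44.89 weight percent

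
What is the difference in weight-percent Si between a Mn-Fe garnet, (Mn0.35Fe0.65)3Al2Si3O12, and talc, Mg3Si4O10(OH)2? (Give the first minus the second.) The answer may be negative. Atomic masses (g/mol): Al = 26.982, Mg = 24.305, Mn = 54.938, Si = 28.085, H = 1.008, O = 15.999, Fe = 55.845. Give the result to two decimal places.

Si in (Mn0.35Fe0.65)3Al2Si3O12: molar mass 496.790 g/mol; 3×28.085 = 84.255 g → 16.96 wt%.
Si in Mg3Si4O10(OH)2: molar mass 379.259 g/mol; 4×28.085 = 112.340 g → 29.62 wt%.
Difference = 16.96 − 29.62 = -12.66 percentage points.

-12.66 percentage points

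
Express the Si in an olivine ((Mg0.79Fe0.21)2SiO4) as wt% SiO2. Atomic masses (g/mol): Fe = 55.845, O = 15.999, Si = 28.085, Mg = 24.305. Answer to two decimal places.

39.03 wt%

M((Mg0.79Fe0.21)2SiO4) = 153.938 g/mol; M(SiO2) = 60.083 g/mol.
Moles SiO2 per formula unit = 1 Si ÷ 1 = 1.0000.
SiO2 fraction = (1.0000 × 60.083) / 153.938 = 60.083/153.938 = 0.3903.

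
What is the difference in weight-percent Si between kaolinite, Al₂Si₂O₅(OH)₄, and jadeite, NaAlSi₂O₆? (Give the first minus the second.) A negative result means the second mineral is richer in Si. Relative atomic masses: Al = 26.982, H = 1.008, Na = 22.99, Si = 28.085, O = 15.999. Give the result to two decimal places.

Si in Al₂Si₂O₅(OH)₄: molar mass 258.157 g/mol; 2×28.085 = 56.170 g → 21.76 wt%.
Si in NaAlSi₂O₆: molar mass 202.136 g/mol; 2×28.085 = 56.170 g → 27.79 wt%.
Difference = 21.76 − 27.79 = -6.03 percentage points.

-6.03 percentage points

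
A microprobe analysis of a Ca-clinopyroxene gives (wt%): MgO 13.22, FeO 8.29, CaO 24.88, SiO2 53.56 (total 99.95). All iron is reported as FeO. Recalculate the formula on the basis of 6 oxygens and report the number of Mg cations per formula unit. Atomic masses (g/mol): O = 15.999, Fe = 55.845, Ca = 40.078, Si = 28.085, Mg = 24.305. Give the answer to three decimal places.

0.737 Mg apfu

13.22 wt% MgO ÷ 40.304 g/mol = 0.32801 mol, giving 0.32801 Mg and 0.32801 O.
8.29 wt% FeO ÷ 71.844 g/mol = 0.11539 mol, giving 0.11539 Fe and 0.11539 O.
24.88 wt% CaO ÷ 56.077 g/mol = 0.44368 mol, giving 0.44368 Ca and 0.44368 O.
53.56 wt% SiO2 ÷ 60.083 g/mol = 0.89143 mol, giving 0.89143 Si and 1.78286 O.
Oxygen sums to 2.66994; scaling by 6/2.66994 = 2.24724 puts the formula on 6 O.
Mg: 0.32801 × 2.24724 = 0.737 atoms per formula unit.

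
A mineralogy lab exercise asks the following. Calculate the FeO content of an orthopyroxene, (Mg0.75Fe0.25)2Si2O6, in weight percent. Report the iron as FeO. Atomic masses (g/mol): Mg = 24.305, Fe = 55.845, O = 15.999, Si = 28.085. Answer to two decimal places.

16.59 wt%

Formula mass = 216.544 g/mol.
0.50 Fe → 0.5000 mol FeO per formula unit; M(FeO) = 71.844, so FeO mass = 35.922 g.
35.922/216.544 × 100 = 16.59 wt%.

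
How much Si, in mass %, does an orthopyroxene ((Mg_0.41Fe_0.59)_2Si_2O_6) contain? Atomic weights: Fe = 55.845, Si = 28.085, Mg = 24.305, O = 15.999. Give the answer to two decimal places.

23.60 mass %

Formula mass = 0.82*24.305 + 1.18*55.845 + 2*28.085 + 6*15.999 = 237.991 g/mol, of which 56.170 g is Si.
So Si makes up 56.170/237.991 = 0.2360 of the mass, i.e. 23.60%.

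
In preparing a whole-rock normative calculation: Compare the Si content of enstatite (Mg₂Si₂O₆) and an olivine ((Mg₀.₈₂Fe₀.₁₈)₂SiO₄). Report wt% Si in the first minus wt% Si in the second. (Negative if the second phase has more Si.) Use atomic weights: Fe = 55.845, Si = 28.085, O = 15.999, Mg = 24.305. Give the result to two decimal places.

First mineral: 56.170 g Si in 200.774 g formula = 27.98 wt% Si.
Second mineral: 28.085 g Si in 152.045 g formula = 18.47 wt% Si.
27.98% − 18.47% gives a difference of 9.51 percentage points.

9.51 percentage points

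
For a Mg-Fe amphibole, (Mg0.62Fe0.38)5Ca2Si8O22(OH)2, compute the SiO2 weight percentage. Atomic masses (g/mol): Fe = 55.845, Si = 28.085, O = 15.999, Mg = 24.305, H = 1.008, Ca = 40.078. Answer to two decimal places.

55.10 wt%

Molar mass of (Mg0.62Fe0.38)5Ca2Si8O22(OH)2 = 3.10·24.305 + 1.90·55.845 + 2·40.078 + 8·28.085 + 24·15.999 + 2·1.008 = 872.279 g/mol.
Each formula unit contains 8 Si, equivalent to 8/1 = 8.0000 mol SiO2.
M(SiO2) = 1×28.085 + 2×15.999 = 60.083 g/mol.
Mass of SiO2 per formula unit = 8.0000 × 60.083 = 480.664 g.
SiO2 wt% = 480.664 / 872.279 × 100 = 55.10%.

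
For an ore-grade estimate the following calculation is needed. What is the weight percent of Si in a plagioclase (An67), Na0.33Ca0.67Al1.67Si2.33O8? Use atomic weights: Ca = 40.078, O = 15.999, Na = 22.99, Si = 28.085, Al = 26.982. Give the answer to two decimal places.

M(Na0.33Ca0.67Al1.67Si2.33O8) = 272.929 g/mol.
Si contributes 2.33 × 28.085 = 65.438 g per mole.
65.438/272.929 = 0.2398 → 23.98%.

23.98 mass %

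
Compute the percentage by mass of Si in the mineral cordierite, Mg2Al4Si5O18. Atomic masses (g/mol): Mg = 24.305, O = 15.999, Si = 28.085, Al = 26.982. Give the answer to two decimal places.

24.01 wt%

Formula mass = 2*24.305 + 4*26.982 + 5*28.085 + 18*15.999 = 584.945 g/mol, of which 140.425 g is Si.
So Si makes up 140.425/584.945 = 0.2401 of the mass, i.e. 24.01%.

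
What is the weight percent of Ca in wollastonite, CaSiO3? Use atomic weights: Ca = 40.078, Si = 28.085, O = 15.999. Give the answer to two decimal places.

34.50 wt%

M(CaSiO3) = 116.160 g/mol.
Ca contributes 1 × 40.078 = 40.078 g per mole.
40.078/116.160 = 0.3450 → 34.50%.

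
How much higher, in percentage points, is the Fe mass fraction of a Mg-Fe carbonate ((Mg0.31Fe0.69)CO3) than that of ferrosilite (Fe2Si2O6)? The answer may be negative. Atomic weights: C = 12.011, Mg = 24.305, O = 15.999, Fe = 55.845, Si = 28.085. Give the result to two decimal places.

-6.00 percentage points

M((Mg0.31Fe0.69)CO3) = 106.076 g/mol, so wt% Fe = 38.533/106.076 × 100 = 36.33%.
M(Fe2Si2O6) = 263.854 g/mol, so wt% Fe = 111.690/263.854 × 100 = 42.33%.
36.33 − 42.33 = -6.00 pp.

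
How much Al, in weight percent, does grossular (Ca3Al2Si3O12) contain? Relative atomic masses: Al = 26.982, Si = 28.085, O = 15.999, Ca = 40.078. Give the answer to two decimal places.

11.98 weight percent

Formula mass = 3·40.078 + 2·26.982 + 3·28.085 + 12·15.999 = 450.441 g/mol, of which 53.964 g is Al.
So Al makes up 53.964/450.441 = 0.1198 of the mass, i.e. 11.98%.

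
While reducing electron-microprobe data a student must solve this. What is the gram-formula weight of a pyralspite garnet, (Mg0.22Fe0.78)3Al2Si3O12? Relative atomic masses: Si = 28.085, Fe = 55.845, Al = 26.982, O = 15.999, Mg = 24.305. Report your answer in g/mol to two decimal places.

M = 0.66(24.305) + 2.34(55.845) + 2(26.982) + 3(28.085) + 12(15.999)

476.93 g/mol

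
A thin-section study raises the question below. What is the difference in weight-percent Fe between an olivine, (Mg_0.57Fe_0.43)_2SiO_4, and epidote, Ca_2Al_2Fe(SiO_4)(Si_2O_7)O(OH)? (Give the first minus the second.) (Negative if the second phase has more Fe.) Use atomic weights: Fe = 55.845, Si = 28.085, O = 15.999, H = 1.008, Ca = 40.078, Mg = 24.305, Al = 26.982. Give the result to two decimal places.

M((Mg_0.57Fe_0.43)_2SiO_4) = 167.815 g/mol, so wt% Fe = 48.027/167.815 × 100 = 28.62%.
M(Ca_2Al_2Fe(SiO_4)(Si_2O_7)O(OH)) = 483.215 g/mol, so wt% Fe = 55.845/483.215 × 100 = 11.56%.
28.62 − 11.56 = 17.06 pp.

17.06 percentage points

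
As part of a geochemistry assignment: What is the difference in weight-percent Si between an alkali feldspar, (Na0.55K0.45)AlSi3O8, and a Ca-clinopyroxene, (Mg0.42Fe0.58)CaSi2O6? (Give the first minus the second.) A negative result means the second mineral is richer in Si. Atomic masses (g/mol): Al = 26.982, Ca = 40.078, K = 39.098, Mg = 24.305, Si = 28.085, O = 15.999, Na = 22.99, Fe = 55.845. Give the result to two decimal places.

7.35 percentage points

First mineral: 84.255 g Si in 269.468 g formula = 31.27 wt% Si.
Second mineral: 56.170 g Si in 234.840 g formula = 23.92 wt% Si.
31.27% − 23.92% gives a difference of 7.35 percentage points.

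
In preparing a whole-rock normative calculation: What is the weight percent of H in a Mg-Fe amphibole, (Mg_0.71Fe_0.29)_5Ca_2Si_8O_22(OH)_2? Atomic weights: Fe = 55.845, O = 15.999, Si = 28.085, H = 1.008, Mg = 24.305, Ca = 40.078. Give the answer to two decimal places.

0.23 mass %

M((Mg_0.71Fe_0.29)_5Ca_2Si_8O_22(OH)_2) = 858.086 g/mol.
H contributes 2 × 1.008 = 2.016 g per mole.
2.016/858.086 = 0.0023 → 0.23%.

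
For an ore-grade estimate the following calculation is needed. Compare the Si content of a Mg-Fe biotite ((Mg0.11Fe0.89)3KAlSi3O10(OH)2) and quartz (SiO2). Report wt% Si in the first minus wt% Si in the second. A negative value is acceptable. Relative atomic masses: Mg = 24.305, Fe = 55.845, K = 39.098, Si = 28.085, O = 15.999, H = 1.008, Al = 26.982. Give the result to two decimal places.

First mineral: 84.255 g Si in 501.466 g formula = 16.80 wt% Si.
Second mineral: 28.085 g Si in 60.083 g formula = 46.74 wt% Si.
16.80% − 46.74% gives a difference of -29.94 percentage points.

-29.94 percentage points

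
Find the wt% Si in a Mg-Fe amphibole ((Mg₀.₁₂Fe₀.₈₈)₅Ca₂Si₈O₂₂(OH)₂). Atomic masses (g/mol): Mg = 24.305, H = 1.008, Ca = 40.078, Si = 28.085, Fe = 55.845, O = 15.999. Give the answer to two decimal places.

23.62 mass %

Formula mass = 0.60*24.305 + 4.40*55.845 + 2*40.078 + 8*28.085 + 24*15.999 + 2*1.008 = 951.129 g/mol, of which 224.680 g is Si.
So Si makes up 224.680/951.129 = 0.2362 of the mass, i.e. 23.62%.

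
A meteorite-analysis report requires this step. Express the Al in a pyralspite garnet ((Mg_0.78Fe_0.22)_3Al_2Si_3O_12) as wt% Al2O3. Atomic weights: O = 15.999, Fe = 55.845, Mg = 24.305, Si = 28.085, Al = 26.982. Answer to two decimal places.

Formula mass = 423.938 g/mol.
2 Al → 1.0000 mol Al2O3 per formula unit; M(Al2O3) = 101.961, so Al2O3 mass = 101.961 g.
101.961/423.938 × 100 = 24.05 wt%.

24.05 wt%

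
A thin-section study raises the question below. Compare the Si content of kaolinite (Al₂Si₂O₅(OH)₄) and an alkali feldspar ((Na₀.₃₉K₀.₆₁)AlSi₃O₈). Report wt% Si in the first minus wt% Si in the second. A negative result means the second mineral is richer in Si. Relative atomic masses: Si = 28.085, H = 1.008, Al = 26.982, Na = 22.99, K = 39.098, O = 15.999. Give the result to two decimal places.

-9.21 percentage points

Si in Al₂Si₂O₅(OH)₄: molar mass 258.157 g/mol; 2×28.085 = 56.170 g → 21.76 wt%.
Si in (Na₀.₃₉K₀.₆₁)AlSi₃O₈: molar mass 272.045 g/mol; 3×28.085 = 84.255 g → 30.97 wt%.
Difference = 21.76 − 30.97 = -9.21 percentage points.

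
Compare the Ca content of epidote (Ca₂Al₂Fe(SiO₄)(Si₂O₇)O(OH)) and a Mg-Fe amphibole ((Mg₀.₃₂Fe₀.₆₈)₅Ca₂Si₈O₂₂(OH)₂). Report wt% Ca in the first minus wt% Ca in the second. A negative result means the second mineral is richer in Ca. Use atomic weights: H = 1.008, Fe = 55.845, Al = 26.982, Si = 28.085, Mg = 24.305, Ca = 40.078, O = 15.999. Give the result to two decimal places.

7.87 percentage points

M(Ca₂Al₂Fe(SiO₄)(Si₂O₇)O(OH)) = 483.215 g/mol, so wt% Ca = 80.156/483.215 × 100 = 16.59%.
M((Mg₀.₃₂Fe₀.₆₈)₅Ca₂Si₈O₂₂(OH)₂) = 919.589 g/mol, so wt% Ca = 80.156/919.589 × 100 = 8.72%.
16.59 − 8.72 = 7.87 pp.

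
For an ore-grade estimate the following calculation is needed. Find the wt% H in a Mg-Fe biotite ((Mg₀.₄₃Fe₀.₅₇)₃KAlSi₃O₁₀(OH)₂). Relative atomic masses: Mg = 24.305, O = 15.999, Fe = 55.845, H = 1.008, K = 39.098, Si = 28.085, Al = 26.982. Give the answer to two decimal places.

Formula mass = 1.29×24.305 + 1.71×55.845 + 1×39.098 + 1×26.982 + 3×28.085 + 12×15.999 + 2×1.008 = 471.187 g/mol, of which 2.016 g is H.
So H makes up 2.016/471.187 = 0.0043 of the mass, i.e. 0.43%.

0.43 wt%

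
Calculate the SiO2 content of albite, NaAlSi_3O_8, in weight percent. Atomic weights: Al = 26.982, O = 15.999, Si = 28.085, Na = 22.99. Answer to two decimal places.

Formula mass = 262.219 g/mol.
3 Si → 3.0000 mol SiO2 per formula unit; M(SiO2) = 60.083, so SiO2 mass = 180.249 g.
180.249/262.219 × 100 = 68.74 wt%.

68.74 wt%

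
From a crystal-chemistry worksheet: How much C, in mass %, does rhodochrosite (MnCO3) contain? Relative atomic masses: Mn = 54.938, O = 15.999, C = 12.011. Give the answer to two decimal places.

10.45 mass %

Formula mass = 1*54.938 + 1*12.011 + 3*15.999 = 114.946 g/mol, of which 12.011 g is C.
So C makes up 12.011/114.946 = 0.1045 of the mass, i.e. 10.45%.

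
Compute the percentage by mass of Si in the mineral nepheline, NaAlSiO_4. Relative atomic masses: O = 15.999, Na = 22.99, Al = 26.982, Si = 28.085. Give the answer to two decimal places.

19.77 weight percent

Formula mass = 1×22.99 + 1×26.982 + 1×28.085 + 4×15.999 = 142.053 g/mol, of which 28.085 g is Si.
So Si makes up 28.085/142.053 = 0.1977 of the mass, i.e. 19.77%.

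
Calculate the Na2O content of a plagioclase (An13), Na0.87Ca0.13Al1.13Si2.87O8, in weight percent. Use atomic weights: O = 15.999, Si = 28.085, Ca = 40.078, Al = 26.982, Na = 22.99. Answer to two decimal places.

Formula mass = 264.297 g/mol.
0.87 Na → 0.4350 mol Na2O per formula unit; M(Na2O) = 61.979, so Na2O mass = 26.961 g.
26.961/264.297 × 100 = 10.20 wt%.

10.20 wt%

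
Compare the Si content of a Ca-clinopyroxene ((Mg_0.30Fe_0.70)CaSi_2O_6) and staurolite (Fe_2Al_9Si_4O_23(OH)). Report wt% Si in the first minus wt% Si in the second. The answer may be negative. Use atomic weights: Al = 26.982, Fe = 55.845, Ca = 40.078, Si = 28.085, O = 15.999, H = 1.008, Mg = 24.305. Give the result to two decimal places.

First mineral: 56.170 g Si in 238.625 g formula = 23.54 wt% Si.
Second mineral: 112.340 g Si in 851.852 g formula = 13.19 wt% Si.
23.54% − 13.19% gives a difference of 10.35 percentage points.

10.35 percentage points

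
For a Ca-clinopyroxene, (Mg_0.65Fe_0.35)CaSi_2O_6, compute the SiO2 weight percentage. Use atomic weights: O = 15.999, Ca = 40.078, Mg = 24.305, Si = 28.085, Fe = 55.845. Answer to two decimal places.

Molar mass of (Mg_0.65Fe_0.35)CaSi_2O_6 = 0.65*24.305 + 0.35*55.845 + 1*40.078 + 2*28.085 + 6*15.999 = 227.586 g/mol.
Each formula unit contains 2 Si, equivalent to 2/1 = 2.0000 mol SiO2.
M(SiO2) = 1×28.085 + 2×15.999 = 60.083 g/mol.
Mass of SiO2 per formula unit = 2.0000 × 60.083 = 120.166 g.
SiO2 wt% = 120.166 / 227.586 × 100 = 52.80%.

52.80 wt%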